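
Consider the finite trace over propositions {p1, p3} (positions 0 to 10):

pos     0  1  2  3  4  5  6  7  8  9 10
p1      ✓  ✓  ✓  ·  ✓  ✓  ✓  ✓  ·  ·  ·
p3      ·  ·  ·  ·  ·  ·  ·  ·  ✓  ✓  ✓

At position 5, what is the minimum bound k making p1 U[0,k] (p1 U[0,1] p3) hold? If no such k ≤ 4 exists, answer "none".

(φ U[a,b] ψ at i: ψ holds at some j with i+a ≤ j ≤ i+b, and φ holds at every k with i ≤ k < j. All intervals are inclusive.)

2

Need earliest j ≥ 5 with (p1 U[0,1] p3), and p1 at every k in [5,j-1].
  j=5: rhs fails.
  j=6: rhs fails.
  j=7: rhs holds; lhs holds on [5,6]. k = 2.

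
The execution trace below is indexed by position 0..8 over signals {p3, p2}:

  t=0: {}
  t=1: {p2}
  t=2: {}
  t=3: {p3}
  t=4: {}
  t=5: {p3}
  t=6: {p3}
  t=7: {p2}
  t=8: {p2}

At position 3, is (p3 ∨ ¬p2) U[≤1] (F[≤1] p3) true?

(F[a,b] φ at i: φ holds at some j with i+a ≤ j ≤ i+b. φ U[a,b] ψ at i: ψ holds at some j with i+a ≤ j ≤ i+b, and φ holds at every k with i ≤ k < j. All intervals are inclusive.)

Holds

Need some j in [3,4] with F[≤1] p3, and (p3 ∨ ¬p2) at every k in [3,j-1].
  j=3: F[≤1] p3 holds; no prefix to check → satisfied.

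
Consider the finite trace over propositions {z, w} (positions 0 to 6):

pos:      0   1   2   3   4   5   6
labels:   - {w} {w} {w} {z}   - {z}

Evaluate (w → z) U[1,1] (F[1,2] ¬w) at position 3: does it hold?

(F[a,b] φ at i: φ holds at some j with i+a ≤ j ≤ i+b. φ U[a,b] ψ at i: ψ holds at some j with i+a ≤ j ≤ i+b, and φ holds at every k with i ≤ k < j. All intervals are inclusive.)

False

Need some j in [4,4] with F[1,2] ¬w, and (w → z) at every k in [3,j-1].
  j=4: F[1,2] ¬w holds, but (w → z) fails at k=3 → not this j.
No j in the window works → until fails.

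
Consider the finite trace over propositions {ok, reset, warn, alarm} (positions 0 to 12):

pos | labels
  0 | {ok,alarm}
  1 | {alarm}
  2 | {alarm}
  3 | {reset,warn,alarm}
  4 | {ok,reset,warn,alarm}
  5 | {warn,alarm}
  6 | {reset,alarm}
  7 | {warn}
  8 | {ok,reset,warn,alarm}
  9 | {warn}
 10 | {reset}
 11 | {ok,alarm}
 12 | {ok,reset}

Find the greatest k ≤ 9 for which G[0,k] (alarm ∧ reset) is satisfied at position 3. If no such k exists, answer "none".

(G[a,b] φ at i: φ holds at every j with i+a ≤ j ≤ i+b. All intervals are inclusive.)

(alarm ∧ reset) must hold from j=3 onward; find where it first fails.
  j=3: holds
  j=4: holds
  j=5: fails
Holds on [3,4], so largest k = 1.

1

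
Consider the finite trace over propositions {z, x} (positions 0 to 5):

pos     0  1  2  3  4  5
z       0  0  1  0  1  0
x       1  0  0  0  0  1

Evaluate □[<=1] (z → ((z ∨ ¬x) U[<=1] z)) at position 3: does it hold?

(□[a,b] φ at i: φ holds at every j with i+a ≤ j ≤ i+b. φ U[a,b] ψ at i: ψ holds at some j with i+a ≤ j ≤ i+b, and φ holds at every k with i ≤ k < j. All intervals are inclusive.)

Holds

Check (z → ((z ∨ ¬x) U[<=1] z)) at every j in [3,4]:
  j=3: antecedent false → ✓
  j=4: antecedent true; consequent holds → ✓
All positions satisfy it → formula holds.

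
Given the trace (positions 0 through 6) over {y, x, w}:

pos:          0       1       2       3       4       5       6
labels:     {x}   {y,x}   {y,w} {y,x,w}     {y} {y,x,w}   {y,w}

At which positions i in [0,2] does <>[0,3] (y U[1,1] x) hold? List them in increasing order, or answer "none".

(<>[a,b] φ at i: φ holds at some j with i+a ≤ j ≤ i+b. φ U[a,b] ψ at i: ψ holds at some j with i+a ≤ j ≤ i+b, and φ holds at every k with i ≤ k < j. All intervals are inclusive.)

0, 1, 2

Evaluate at each i in [0,2]:
  i=0: ✓ (witness j=2)
  i=1: ✓ (witness j=2)
  i=2: ✓ (witness j=2)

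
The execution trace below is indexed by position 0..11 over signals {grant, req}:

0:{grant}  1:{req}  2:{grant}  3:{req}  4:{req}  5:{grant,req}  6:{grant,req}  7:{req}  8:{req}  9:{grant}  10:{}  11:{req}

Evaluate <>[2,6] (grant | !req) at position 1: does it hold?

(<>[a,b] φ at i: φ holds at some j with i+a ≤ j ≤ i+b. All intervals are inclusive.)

Check (grant | !req) at each j in [3,7]:
  j=3: false
  j=4: false
  j=5: true
  j=6: true
  j=7: false
Found at j=5 → formula holds.

Holds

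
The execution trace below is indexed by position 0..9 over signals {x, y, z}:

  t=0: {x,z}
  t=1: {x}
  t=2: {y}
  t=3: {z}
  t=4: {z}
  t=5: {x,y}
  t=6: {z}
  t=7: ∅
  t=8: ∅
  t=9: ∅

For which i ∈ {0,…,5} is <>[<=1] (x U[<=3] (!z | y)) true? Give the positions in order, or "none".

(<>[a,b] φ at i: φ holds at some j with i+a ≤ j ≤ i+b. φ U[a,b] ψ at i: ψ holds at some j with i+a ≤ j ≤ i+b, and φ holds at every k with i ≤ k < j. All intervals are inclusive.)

0, 1, 2, 4, 5

Evaluate at each i in [0,5]:
  i=0: ✓ (witness j=0)
  i=1: ✓ (witness j=1)
  i=2: ✓ (witness j=2)
  i=3: ✗ (none in [3,4])
  i=4: ✓ (witness j=5)
  i=5: ✓ (witness j=5)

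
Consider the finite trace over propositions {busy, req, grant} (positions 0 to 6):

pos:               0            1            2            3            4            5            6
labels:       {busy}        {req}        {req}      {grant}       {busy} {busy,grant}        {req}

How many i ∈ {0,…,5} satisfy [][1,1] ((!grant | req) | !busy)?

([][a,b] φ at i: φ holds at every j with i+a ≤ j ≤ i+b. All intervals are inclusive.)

5

Evaluate at each i in [0,5]:
  i=0: ✓ (all of [1,1])
  i=1: ✓ (all of [2,2])
  i=2: ✓ (all of [3,3])
  i=3: ✓ (all of [4,4])
  i=4: ✗ (fails at j=5)
  i=5: ✓ (all of [6,6])
Positions where it holds: {0, 1, 2, 3, 5} → 5.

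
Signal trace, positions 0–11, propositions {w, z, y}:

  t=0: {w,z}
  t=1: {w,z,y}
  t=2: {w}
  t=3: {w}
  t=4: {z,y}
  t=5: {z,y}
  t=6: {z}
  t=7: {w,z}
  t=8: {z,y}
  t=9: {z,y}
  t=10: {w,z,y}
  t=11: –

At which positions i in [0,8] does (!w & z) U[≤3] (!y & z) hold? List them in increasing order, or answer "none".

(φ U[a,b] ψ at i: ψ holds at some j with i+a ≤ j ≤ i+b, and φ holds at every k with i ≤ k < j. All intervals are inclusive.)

Evaluate at each i in [0,8]:
  i=0: ✓ (rhs at j=0)
  i=1: ✗ (no rhs in [1,4])
  i=2: ✗ (no rhs in [2,5])
  i=3: ✗ (lhs fails at k=3 before rhs at j=6)
  i=4: ✓ (rhs at j=6; lhs holds on [4,5])
  i=5: ✓ (rhs at j=6; lhs holds on [5,5])
  i=6: ✓ (rhs at j=6)
  i=7: ✓ (rhs at j=7)
  i=8: ✗ (no rhs in [8,11])

0, 4, 5, 6, 7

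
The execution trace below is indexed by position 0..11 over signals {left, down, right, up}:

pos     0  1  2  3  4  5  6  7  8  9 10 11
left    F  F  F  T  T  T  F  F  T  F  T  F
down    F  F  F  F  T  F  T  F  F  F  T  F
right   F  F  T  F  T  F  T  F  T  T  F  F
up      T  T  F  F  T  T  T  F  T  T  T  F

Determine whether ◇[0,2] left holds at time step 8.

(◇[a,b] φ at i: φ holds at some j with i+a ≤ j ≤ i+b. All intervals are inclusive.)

Yes

Check left at each j in [8,10]:
  j=8: true
  j=9: false
  j=10: true
Found at j=8 → formula holds.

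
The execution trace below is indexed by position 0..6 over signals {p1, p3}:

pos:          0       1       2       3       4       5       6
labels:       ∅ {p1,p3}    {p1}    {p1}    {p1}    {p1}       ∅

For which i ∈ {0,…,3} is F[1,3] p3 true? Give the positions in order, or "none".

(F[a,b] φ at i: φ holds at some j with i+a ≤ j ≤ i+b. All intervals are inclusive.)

Evaluate at each i in [0,3]:
  i=0: ✓ (witness j=1)
  i=1: ✗ (none in [2,4])
  i=2: ✗ (none in [3,5])
  i=3: ✗ (none in [4,6])

0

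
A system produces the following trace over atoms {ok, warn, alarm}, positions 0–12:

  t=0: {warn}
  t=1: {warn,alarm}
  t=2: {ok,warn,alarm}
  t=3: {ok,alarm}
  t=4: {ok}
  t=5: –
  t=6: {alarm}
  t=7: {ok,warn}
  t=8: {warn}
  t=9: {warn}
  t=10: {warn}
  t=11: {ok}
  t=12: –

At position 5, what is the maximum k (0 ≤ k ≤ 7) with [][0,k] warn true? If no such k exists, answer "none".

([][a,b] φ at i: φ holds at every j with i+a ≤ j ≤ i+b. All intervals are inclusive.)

none

warn must hold from j=5 onward; find where it first fails.
  j=5: fails → no k works.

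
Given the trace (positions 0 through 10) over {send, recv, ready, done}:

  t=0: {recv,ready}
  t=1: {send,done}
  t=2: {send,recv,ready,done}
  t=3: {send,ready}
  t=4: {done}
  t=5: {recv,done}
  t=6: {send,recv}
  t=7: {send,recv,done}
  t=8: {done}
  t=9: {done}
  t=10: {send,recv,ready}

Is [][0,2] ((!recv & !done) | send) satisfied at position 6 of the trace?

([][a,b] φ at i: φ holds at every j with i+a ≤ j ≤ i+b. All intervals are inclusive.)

Check ((!recv & !done) | send) at every j in [6,8]:
  j=6: true
  j=7: true
  j=8: false
Fails at j=8 → formula fails.

No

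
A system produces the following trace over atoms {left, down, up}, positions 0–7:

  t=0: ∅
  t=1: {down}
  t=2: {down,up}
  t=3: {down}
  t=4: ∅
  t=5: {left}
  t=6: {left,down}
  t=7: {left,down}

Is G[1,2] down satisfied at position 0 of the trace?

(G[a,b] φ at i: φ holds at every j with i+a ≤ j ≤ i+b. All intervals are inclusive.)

Yes

Check down at every j in [1,2]:
  j=1: true
  j=2: true
All positions satisfy it → formula holds.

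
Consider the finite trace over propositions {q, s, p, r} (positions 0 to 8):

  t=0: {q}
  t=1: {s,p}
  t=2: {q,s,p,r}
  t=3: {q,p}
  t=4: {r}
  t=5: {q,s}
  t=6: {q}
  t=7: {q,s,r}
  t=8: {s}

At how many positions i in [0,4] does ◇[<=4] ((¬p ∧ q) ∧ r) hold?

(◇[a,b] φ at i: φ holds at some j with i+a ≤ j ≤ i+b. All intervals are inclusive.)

2

Evaluate at each i in [0,4]:
  i=0: ✗ (none in [0,4])
  i=1: ✗ (none in [1,5])
  i=2: ✗ (none in [2,6])
  i=3: ✓ (witness j=7)
  i=4: ✓ (witness j=7)
Positions where it holds: {3, 4} → 2.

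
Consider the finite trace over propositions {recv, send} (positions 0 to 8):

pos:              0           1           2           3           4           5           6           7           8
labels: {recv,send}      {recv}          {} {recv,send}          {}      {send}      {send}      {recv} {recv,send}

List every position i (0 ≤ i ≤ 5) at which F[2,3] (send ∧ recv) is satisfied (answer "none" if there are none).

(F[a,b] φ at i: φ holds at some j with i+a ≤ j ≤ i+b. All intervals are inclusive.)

Evaluate at each i in [0,5]:
  i=0: ✓ (witness j=3)
  i=1: ✓ (witness j=3)
  i=2: ✗ (none in [4,5])
  i=3: ✗ (none in [5,6])
  i=4: ✗ (none in [6,7])
  i=5: ✓ (witness j=8)

0, 1, 5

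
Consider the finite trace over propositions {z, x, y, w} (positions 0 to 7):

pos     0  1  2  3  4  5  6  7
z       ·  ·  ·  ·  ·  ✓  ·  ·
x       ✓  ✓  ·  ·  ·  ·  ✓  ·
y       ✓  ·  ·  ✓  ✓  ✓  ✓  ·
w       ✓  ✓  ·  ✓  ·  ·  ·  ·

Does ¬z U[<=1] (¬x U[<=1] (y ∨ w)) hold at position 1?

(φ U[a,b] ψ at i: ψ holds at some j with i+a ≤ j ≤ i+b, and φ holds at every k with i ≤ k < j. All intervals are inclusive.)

True

Need some j in [1,2] with (¬x U[<=1] (y ∨ w)), and ¬z at every k in [1,j-1].
  j=1: (¬x U[<=1] (y ∨ w)) holds; no prefix to check → satisfied.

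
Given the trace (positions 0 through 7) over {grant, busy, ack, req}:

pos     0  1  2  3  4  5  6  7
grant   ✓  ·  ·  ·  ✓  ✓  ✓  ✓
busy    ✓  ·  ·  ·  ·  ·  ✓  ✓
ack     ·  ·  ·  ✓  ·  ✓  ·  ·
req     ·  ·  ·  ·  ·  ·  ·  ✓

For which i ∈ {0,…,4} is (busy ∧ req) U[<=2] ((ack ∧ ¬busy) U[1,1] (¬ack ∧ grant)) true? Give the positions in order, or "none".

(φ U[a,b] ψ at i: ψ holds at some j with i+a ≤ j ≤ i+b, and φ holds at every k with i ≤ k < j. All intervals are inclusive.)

Evaluate at each i in [0,4]:
  i=0: ✗ (no rhs in [0,2])
  i=1: ✗ (lhs fails at k=1 before rhs at j=3)
  i=2: ✗ (lhs fails at k=2 before rhs at j=3)
  i=3: ✓ (rhs at j=3)
  i=4: ✗ (lhs fails at k=4 before rhs at j=5)

3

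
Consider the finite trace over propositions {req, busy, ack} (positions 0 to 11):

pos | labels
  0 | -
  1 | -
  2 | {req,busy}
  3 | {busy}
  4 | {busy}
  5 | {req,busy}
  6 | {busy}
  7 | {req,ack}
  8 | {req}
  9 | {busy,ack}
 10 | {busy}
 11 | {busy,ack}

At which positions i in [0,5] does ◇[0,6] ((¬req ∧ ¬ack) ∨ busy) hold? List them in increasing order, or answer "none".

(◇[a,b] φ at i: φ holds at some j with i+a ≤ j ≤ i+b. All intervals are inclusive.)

Evaluate at each i in [0,5]:
  i=0: ✓ (witness j=0)
  i=1: ✓ (witness j=1)
  i=2: ✓ (witness j=2)
  i=3: ✓ (witness j=3)
  i=4: ✓ (witness j=4)
  i=5: ✓ (witness j=5)

0, 1, 2, 3, 4, 5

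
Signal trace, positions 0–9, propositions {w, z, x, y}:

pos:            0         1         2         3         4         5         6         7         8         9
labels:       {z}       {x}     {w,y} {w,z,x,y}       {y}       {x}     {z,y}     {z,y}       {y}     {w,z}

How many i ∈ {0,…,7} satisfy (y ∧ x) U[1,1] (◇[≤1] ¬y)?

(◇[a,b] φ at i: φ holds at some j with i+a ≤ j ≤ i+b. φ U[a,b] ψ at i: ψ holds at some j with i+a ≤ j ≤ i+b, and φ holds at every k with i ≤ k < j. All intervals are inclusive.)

1

Evaluate at each i in [0,7]:
  i=0: ✗ (lhs fails at k=0 before rhs at j=1)
  i=1: ✗ (no rhs in [2,2])
  i=2: ✗ (no rhs in [3,3])
  i=3: ✓ (rhs at j=4; lhs holds on [3,3])
  i=4: ✗ (lhs fails at k=4 before rhs at j=5)
  i=5: ✗ (no rhs in [6,6])
  i=6: ✗ (no rhs in [7,7])
  i=7: ✗ (lhs fails at k=7 before rhs at j=8)
Positions where it holds: {3} → 1.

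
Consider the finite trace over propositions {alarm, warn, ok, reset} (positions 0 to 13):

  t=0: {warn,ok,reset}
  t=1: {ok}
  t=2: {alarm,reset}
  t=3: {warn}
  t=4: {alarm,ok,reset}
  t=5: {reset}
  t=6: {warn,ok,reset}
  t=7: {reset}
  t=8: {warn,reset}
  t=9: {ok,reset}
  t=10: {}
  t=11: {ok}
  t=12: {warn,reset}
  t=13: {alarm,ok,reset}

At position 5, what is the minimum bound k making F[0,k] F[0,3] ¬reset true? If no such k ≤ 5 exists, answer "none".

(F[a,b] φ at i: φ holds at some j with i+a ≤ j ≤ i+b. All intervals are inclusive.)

2

Scan j = 5,6,… for F[0,3] ¬reset:
  j=5: fails
  j=6: fails
  j=7: holds
First hit at j=7, so smallest k = 7-5 = 2.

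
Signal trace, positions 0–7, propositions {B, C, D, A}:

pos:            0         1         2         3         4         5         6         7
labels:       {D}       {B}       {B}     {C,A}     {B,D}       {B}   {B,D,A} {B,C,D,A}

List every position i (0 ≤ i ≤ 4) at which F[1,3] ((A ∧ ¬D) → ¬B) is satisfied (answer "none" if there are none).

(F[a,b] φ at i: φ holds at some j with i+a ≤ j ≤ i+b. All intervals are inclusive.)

0, 1, 2, 3, 4

Evaluate at each i in [0,4]:
  i=0: ✓ (witness j=1)
  i=1: ✓ (witness j=2)
  i=2: ✓ (witness j=3)
  i=3: ✓ (witness j=4)
  i=4: ✓ (witness j=5)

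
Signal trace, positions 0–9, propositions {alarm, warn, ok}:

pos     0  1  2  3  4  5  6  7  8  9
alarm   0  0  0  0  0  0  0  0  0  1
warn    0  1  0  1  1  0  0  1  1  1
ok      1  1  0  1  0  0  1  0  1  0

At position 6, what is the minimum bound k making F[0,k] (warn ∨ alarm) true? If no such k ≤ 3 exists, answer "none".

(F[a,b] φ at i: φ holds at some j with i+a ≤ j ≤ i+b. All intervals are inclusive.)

1

Scan j = 6,7,… for (warn ∨ alarm):
  j=6: fails
  j=7: holds
First hit at j=7, so smallest k = 7-6 = 1.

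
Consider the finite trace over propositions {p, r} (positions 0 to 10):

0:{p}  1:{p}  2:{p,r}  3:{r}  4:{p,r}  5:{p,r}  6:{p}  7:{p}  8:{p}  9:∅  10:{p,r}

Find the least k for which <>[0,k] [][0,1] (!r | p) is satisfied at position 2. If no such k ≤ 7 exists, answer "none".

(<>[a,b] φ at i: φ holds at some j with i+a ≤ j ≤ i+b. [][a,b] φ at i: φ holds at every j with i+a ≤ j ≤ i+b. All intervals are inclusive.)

2

Scan j = 2,3,… for [][0,1] (!r | p):
  j=2: fails
  j=3: fails
  j=4: holds
First hit at j=4, so smallest k = 4-2 = 2.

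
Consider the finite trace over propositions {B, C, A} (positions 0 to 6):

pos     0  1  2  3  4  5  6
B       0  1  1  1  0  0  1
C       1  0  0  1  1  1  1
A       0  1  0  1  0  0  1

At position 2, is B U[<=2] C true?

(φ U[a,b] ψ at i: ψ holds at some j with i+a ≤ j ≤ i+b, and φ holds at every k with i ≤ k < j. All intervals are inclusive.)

Need some j in [2,4] with C, and B at every k in [2,j-1].
  j=2: C false.
  j=3: C holds; B holds at every k in [2,2] → satisfied.

True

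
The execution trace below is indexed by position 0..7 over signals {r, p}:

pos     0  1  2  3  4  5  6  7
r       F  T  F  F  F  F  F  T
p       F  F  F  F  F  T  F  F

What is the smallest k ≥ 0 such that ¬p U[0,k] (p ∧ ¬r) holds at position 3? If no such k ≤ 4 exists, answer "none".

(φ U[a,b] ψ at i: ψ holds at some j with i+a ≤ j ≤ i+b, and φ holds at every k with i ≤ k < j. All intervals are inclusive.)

Need earliest j ≥ 3 with (p ∧ ¬r), and ¬p at every k in [3,j-1].
  j=3: rhs fails.
  j=4: rhs fails.
  j=5: rhs holds; lhs holds on [3,4]. k = 2.

2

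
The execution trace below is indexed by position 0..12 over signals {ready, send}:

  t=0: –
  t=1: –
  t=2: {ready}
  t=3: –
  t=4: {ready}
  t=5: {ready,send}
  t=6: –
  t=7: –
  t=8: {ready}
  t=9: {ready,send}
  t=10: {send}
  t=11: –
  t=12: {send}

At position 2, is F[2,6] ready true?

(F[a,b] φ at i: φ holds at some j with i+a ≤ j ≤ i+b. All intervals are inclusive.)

Check ready at each j in [4,8]:
  j=4: true
  j=5: true
  j=6: false
  j=7: false
  j=8: true
Found at j=4 → formula holds.

Holds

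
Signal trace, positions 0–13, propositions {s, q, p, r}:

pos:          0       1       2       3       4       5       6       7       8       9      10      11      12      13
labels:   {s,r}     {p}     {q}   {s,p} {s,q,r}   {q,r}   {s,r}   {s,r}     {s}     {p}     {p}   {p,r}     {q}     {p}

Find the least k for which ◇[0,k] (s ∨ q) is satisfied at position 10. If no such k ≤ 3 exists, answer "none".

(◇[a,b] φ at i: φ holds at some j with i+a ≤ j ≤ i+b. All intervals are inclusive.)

Scan j = 10,11,… for (s ∨ q):
  j=10: fails
  j=11: fails
  j=12: holds
First hit at j=12, so smallest k = 12-10 = 2.

2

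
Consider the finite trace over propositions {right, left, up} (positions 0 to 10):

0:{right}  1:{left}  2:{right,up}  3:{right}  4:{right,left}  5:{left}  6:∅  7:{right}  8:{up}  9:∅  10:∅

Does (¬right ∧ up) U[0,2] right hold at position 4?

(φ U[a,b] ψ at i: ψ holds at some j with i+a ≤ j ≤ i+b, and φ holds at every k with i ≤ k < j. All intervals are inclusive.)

Need some j in [4,6] with right, and (¬right ∧ up) at every k in [4,j-1].
  j=4: right holds; no prefix to check → satisfied.

Yes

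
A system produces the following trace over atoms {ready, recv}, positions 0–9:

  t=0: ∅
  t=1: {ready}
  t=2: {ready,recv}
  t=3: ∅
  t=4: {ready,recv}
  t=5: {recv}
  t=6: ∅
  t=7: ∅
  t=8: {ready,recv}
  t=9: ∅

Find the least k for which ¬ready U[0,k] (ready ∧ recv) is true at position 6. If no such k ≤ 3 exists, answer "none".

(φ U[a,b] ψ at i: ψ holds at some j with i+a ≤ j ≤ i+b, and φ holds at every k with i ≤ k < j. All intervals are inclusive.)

2

Need earliest j ≥ 6 with (ready ∧ recv), and ¬ready at every k in [6,j-1].
  j=6: rhs fails.
  j=7: rhs fails.
  j=8: rhs holds; lhs holds on [6,7]. k = 2.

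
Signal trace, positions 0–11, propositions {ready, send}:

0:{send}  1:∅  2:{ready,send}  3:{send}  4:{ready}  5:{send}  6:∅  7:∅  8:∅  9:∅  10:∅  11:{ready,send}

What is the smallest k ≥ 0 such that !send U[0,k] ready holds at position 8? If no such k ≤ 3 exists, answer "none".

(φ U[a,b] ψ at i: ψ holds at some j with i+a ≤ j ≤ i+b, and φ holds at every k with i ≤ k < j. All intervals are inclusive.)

3

Need earliest j ≥ 8 with ready, and !send at every k in [8,j-1].
  j=8: rhs fails.
  j=9: rhs fails.
  j=10: rhs fails.
  j=11: rhs holds; lhs holds on [8,10]. k = 3.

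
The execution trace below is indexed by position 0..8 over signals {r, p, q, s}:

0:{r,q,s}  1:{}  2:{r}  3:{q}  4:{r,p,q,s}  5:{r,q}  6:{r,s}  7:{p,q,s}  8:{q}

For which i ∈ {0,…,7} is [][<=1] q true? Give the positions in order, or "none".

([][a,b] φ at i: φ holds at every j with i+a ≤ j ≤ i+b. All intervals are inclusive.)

Evaluate at each i in [0,7]:
  i=0: ✗ (fails at j=1)
  i=1: ✗ (fails at j=1)
  i=2: ✗ (fails at j=2)
  i=3: ✓ (all of [3,4])
  i=4: ✓ (all of [4,5])
  i=5: ✗ (fails at j=6)
  i=6: ✗ (fails at j=6)
  i=7: ✓ (all of [7,8])

3, 4, 7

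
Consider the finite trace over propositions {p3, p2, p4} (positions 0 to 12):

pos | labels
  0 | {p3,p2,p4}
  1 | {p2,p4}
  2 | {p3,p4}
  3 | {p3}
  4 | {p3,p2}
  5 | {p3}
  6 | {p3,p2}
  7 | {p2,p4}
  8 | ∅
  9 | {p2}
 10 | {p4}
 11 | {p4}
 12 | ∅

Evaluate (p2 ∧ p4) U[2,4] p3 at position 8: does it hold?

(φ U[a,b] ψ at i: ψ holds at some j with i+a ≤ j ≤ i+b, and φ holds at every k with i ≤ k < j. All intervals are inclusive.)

No

Need some j in [10,12] with p3, and (p2 ∧ p4) at every k in [8,j-1].
  j=10: p3 false.
  j=11: p3 false.
  j=12: p3 false.
No j in the window works → until fails.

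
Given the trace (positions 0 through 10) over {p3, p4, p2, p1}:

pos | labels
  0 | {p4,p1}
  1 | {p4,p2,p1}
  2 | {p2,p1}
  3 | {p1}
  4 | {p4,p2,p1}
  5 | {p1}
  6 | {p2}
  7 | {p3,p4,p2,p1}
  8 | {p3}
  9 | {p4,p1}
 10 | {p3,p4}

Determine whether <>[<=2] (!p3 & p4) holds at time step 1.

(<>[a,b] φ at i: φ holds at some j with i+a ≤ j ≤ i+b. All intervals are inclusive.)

Check (!p3 & p4) at each j in [1,3]:
  j=1: true
  j=2: false
  j=3: false
Found at j=1 → formula holds.

Yes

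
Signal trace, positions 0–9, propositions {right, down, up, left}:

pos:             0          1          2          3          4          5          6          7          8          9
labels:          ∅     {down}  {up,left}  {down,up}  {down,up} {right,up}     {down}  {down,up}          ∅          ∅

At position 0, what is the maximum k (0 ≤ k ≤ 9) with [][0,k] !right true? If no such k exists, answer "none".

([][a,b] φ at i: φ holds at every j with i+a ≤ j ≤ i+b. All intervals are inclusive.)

4

!right must hold from j=0 onward; find where it first fails.
  j=0: holds
  j=1: holds
  j=2: holds
  j=3: holds
  j=4: holds
  j=5: fails
Holds on [0,4], so largest k = 4.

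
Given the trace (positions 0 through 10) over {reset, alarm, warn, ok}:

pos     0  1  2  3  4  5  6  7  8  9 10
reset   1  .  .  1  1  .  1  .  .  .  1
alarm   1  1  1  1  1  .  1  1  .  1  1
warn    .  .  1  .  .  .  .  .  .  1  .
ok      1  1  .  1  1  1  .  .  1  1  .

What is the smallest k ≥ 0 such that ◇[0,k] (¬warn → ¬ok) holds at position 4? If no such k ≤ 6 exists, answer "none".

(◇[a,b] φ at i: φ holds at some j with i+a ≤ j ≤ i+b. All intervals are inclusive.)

Scan j = 4,5,… for (¬warn → ¬ok):
  j=4: fails
  j=5: fails
  j=6: holds
First hit at j=6, so smallest k = 6-4 = 2.

2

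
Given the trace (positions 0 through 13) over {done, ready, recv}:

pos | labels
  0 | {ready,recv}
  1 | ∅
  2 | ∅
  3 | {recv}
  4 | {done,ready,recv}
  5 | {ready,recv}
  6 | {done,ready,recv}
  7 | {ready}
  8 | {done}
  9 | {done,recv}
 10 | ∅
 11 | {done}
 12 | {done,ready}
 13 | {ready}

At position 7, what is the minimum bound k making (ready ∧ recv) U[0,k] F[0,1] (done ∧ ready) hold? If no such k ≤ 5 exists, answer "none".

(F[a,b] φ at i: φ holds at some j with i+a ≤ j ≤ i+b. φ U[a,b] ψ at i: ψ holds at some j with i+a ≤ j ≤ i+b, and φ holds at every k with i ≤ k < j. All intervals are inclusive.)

Need earliest j ≥ 7 with F[0,1] (done ∧ ready), and (ready ∧ recv) at every k in [7,j-1].
  j=7: rhs fails.
  j=8: rhs fails.
  j=9: rhs fails.
  j=10: rhs fails.
  j=11: rhs holds but lhs fails at k=7.
  j=12: rhs holds but lhs fails at k=7.
No witness within the range → none.

none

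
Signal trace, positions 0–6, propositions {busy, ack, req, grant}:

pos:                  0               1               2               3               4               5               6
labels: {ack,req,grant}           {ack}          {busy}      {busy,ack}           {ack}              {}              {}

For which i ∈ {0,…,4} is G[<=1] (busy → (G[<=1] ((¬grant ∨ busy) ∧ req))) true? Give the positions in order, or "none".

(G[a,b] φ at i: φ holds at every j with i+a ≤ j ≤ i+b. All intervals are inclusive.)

Evaluate at each i in [0,4]:
  i=0: ✓ (all of [0,1])
  i=1: ✗ (fails at j=2)
  i=2: ✗ (fails at j=2)
  i=3: ✗ (fails at j=3)
  i=4: ✓ (all of [4,5])

0, 4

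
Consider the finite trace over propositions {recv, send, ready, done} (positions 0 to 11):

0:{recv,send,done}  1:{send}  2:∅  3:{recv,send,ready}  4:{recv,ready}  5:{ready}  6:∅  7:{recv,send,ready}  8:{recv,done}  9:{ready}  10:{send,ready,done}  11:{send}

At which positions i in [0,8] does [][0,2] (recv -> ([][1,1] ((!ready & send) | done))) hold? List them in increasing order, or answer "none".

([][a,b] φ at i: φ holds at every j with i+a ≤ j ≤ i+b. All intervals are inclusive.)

0, 5

Evaluate at each i in [0,8]:
  i=0: ✓ (all of [0,2])
  i=1: ✗ (fails at j=3)
  i=2: ✗ (fails at j=3)
  i=3: ✗ (fails at j=3)
  i=4: ✗ (fails at j=4)
  i=5: ✓ (all of [5,7])
  i=6: ✗ (fails at j=8)
  i=7: ✗ (fails at j=8)
  i=8: ✗ (fails at j=8)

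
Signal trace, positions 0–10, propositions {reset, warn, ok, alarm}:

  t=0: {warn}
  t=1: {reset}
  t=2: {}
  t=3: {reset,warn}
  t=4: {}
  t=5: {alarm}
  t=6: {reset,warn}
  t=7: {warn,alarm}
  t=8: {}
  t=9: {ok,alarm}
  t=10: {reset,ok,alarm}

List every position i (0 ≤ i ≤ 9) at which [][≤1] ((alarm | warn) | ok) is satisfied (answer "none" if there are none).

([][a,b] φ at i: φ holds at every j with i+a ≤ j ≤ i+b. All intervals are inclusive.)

Evaluate at each i in [0,9]:
  i=0: ✗ (fails at j=1)
  i=1: ✗ (fails at j=1)
  i=2: ✗ (fails at j=2)
  i=3: ✗ (fails at j=4)
  i=4: ✗ (fails at j=4)
  i=5: ✓ (all of [5,6])
  i=6: ✓ (all of [6,7])
  i=7: ✗ (fails at j=8)
  i=8: ✗ (fails at j=8)
  i=9: ✓ (all of [9,10])

5, 6, 9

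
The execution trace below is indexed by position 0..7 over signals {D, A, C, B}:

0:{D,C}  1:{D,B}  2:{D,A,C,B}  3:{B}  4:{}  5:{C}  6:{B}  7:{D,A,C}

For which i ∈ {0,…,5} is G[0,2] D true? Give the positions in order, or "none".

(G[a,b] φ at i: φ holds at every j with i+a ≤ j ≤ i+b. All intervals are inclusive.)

Evaluate at each i in [0,5]:
  i=0: ✓ (all of [0,2])
  i=1: ✗ (fails at j=3)
  i=2: ✗ (fails at j=3)
  i=3: ✗ (fails at j=3)
  i=4: ✗ (fails at j=4)
  i=5: ✗ (fails at j=5)

0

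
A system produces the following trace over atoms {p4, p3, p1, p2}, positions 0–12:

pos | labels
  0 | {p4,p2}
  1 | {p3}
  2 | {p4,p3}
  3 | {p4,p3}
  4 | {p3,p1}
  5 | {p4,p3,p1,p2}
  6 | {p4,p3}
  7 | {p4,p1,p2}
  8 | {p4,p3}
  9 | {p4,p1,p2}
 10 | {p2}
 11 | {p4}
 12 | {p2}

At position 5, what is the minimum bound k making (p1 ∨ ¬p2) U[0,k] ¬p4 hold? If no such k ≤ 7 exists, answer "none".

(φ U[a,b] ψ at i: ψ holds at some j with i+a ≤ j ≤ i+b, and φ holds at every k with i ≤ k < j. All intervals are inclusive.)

5

Need earliest j ≥ 5 with ¬p4, and (p1 ∨ ¬p2) at every k in [5,j-1].
  j=5: rhs fails.
  j=6: rhs fails.
  j=7: rhs fails.
  j=8: rhs fails.
  j=9: rhs fails.
  j=10: rhs holds; lhs holds on [5,9]. k = 5.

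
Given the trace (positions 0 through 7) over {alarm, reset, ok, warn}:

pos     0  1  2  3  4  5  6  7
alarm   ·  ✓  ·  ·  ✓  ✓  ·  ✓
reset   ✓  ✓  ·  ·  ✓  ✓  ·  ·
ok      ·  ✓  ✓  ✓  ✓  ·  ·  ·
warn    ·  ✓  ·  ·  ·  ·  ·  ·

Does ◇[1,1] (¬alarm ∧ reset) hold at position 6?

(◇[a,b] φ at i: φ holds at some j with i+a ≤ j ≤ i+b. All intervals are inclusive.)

Check (¬alarm ∧ reset) at each j in [7,7]:
  j=7: false
No position in the window satisfies it → formula fails.

False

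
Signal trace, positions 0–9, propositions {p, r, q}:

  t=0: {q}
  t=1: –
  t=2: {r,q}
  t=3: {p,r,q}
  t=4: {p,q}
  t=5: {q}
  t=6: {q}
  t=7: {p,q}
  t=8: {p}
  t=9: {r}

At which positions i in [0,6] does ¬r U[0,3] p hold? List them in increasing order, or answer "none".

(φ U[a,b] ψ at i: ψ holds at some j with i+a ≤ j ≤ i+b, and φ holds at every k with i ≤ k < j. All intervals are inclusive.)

3, 4, 5, 6

Evaluate at each i in [0,6]:
  i=0: ✗ (lhs fails at k=2 before rhs at j=3)
  i=1: ✗ (lhs fails at k=2 before rhs at j=3)
  i=2: ✗ (lhs fails at k=2 before rhs at j=3)
  i=3: ✓ (rhs at j=3)
  i=4: ✓ (rhs at j=4)
  i=5: ✓ (rhs at j=7; lhs holds on [5,6])
  i=6: ✓ (rhs at j=7; lhs holds on [6,6])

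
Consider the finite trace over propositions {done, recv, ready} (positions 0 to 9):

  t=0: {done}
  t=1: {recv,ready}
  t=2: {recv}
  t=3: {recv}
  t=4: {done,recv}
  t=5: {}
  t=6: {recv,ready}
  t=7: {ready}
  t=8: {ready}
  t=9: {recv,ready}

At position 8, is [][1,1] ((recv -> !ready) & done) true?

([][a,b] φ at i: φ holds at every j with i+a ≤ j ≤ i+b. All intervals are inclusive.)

False

Check ((recv -> !ready) & done) at every j in [9,9]:
  j=9: false
Fails at j=9 → formula fails.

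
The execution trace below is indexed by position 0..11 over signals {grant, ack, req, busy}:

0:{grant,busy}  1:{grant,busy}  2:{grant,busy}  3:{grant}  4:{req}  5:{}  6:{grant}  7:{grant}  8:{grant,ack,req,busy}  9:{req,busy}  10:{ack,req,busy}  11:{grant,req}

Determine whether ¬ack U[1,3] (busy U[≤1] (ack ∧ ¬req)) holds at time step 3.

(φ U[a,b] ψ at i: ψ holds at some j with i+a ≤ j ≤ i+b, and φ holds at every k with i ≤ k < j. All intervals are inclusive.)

No

Need some j in [4,6] with (busy U[≤1] (ack ∧ ¬req)), and ¬ack at every k in [3,j-1].
  j=4: (busy U[≤1] (ack ∧ ¬req)) — fails.
  j=5: (busy U[≤1] (ack ∧ ¬req)) — fails.
  j=6: (busy U[≤1] (ack ∧ ¬req)) — fails.
No j in the window works → until fails.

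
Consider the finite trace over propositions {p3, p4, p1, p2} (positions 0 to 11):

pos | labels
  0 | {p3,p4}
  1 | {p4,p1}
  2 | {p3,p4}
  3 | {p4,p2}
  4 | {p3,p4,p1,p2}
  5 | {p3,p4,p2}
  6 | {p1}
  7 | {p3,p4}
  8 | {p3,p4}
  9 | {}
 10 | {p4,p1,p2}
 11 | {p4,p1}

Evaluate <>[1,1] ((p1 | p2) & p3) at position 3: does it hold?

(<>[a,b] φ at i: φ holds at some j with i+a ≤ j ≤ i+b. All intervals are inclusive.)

True

Check ((p1 | p2) & p3) at each j in [4,4]:
  j=4: true
Found at j=4 → formula holds.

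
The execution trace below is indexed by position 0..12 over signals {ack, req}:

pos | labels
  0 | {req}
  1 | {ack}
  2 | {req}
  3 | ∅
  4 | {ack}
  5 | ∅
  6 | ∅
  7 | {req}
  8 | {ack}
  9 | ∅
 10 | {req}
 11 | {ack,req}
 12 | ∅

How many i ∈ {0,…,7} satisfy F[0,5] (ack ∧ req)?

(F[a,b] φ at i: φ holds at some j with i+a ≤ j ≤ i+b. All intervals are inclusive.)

Evaluate at each i in [0,7]:
  i=0: ✗ (none in [0,5])
  i=1: ✗ (none in [1,6])
  i=2: ✗ (none in [2,7])
  i=3: ✗ (none in [3,8])
  i=4: ✗ (none in [4,9])
  i=5: ✗ (none in [5,10])
  i=6: ✓ (witness j=11)
  i=7: ✓ (witness j=11)
Positions where it holds: {6, 7} → 2.

2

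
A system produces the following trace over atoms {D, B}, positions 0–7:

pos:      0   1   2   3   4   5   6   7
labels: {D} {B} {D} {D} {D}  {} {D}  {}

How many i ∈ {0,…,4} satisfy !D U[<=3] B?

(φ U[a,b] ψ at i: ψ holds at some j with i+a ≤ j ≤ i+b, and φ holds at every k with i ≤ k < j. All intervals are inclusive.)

Evaluate at each i in [0,4]:
  i=0: ✗ (lhs fails at k=0 before rhs at j=1)
  i=1: ✓ (rhs at j=1)
  i=2: ✗ (no rhs in [2,5])
  i=3: ✗ (no rhs in [3,6])
  i=4: ✗ (no rhs in [4,7])
Positions where it holds: {1} → 1.

1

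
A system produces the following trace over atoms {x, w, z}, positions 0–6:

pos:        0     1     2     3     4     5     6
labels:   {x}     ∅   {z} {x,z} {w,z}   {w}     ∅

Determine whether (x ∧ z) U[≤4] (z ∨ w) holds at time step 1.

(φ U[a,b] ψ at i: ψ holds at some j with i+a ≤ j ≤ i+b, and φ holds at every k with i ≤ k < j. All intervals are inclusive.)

Need some j in [1,5] with (z ∨ w), and (x ∧ z) at every k in [1,j-1].
  j=1: (z ∨ w) false.
  j=2: (z ∨ w) holds, but (x ∧ z) fails at k=1 → not this j.
  j=3: (z ∨ w) holds, but (x ∧ z) fails at k=1 → not this j.
  j=4: (z ∨ w) holds, but (x ∧ z) fails at k=1 → not this j.
  j=5: (z ∨ w) holds, but (x ∧ z) fails at k=1 → not this j.
No j in the window works → until fails.

No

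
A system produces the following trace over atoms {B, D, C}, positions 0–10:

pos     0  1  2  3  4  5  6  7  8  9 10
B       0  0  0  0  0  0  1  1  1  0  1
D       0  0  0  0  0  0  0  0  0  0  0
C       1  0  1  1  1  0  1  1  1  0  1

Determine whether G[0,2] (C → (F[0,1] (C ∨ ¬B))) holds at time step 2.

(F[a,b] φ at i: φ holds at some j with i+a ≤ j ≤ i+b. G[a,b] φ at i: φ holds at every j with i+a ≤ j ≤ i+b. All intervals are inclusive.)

Holds

Check (C → (F[0,1] (C ∨ ¬B))) at every j in [2,4]:
  j=2: antecedent true; consequent holds (witness at 2) → ✓
  j=3: antecedent true; consequent holds (witness at 3) → ✓
  j=4: antecedent true; consequent holds (witness at 4) → ✓
All positions satisfy it → formula holds.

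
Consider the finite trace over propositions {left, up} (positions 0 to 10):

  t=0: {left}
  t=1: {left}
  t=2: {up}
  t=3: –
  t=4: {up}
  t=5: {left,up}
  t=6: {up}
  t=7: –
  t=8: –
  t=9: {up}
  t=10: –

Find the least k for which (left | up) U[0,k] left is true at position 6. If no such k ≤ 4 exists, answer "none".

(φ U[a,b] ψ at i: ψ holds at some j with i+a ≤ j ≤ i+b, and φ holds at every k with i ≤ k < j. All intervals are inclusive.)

none

Need earliest j ≥ 6 with left, and (left | up) at every k in [6,j-1].
  j=6: rhs fails.
  j=7: rhs fails.
  j=8: rhs fails.
  j=9: rhs fails.
  j=10: rhs fails.
No witness within the range → none.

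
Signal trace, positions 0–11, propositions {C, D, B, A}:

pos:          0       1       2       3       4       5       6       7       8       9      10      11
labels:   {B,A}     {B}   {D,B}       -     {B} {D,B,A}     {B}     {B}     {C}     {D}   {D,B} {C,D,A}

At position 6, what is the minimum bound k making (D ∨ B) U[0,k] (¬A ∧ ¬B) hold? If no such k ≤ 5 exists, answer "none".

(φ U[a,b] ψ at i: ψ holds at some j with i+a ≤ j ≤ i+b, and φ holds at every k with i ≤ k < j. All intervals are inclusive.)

Need earliest j ≥ 6 with (¬A ∧ ¬B), and (D ∨ B) at every k in [6,j-1].
  j=6: rhs fails.
  j=7: rhs fails.
  j=8: rhs holds; lhs holds on [6,7]. k = 2.

2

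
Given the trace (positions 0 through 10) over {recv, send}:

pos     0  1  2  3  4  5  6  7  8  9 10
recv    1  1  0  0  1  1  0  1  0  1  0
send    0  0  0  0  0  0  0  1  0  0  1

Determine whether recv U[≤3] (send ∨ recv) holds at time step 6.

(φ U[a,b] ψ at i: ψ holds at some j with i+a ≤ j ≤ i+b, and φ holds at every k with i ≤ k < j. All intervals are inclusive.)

No

Need some j in [6,9] with (send ∨ recv), and recv at every k in [6,j-1].
  j=6: (send ∨ recv) false.
  j=7: (send ∨ recv) holds, but recv fails at k=6 → not this j.
  j=8: (send ∨ recv) false.
  j=9: (send ∨ recv) holds, but recv fails at k=6 → not this j.
No j in the window works → until fails.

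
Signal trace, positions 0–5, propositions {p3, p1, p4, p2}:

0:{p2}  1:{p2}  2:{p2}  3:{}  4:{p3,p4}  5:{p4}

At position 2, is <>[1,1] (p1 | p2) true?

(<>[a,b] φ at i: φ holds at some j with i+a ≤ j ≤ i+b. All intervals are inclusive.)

No

Check (p1 | p2) at each j in [3,3]:
  j=3: false
No position in the window satisfies it → formula fails.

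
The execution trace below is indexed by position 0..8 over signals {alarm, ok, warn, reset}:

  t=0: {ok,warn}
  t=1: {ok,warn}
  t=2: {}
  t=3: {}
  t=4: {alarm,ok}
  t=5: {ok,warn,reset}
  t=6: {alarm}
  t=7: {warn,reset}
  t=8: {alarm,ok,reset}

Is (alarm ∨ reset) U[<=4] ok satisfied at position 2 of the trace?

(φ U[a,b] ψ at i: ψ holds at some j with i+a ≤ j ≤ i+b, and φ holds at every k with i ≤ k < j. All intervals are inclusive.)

Need some j in [2,6] with ok, and (alarm ∨ reset) at every k in [2,j-1].
  j=2: ok false.
  j=3: ok false.
  j=4: ok holds, but (alarm ∨ reset) fails at k=2 → not this j.
  j=5: ok holds, but (alarm ∨ reset) fails at k=2 → not this j.
  j=6: ok false.
No j in the window works → until fails.

No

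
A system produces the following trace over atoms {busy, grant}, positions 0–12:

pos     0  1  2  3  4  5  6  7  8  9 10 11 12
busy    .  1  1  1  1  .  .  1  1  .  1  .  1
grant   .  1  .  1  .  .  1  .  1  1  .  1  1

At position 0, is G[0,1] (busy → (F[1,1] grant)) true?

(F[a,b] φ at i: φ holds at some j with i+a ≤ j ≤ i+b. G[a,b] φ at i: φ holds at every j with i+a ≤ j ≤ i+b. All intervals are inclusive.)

False

Check (busy → (F[1,1] grant)) at every j in [0,1]:
  j=0: antecedent false → ✓
  j=1: antecedent true; consequent fails (none in [2,2]) → ✗
Fails at j=1 → formula fails.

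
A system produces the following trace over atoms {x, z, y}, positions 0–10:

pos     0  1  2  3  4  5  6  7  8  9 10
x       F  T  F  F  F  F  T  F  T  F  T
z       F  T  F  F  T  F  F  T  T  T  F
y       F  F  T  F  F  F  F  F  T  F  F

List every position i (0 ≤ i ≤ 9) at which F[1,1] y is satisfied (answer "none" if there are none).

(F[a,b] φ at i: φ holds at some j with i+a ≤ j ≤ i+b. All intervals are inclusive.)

Evaluate at each i in [0,9]:
  i=0: ✗ (none in [1,1])
  i=1: ✓ (witness j=2)
  i=2: ✗ (none in [3,3])
  i=3: ✗ (none in [4,4])
  i=4: ✗ (none in [5,5])
  i=5: ✗ (none in [6,6])
  i=6: ✗ (none in [7,7])
  i=7: ✓ (witness j=8)
  i=8: ✗ (none in [9,9])
  i=9: ✗ (none in [10,10])

1, 7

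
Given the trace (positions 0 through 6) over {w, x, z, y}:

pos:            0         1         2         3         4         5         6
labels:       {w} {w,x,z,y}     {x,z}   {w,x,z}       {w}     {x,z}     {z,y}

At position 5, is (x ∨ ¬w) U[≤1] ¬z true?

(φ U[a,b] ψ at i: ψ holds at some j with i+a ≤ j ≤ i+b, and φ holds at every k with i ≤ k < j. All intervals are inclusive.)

No

Need some j in [5,6] with ¬z, and (x ∨ ¬w) at every k in [5,j-1].
  j=5: ¬z false.
  j=6: ¬z false.
No j in the window works → until fails.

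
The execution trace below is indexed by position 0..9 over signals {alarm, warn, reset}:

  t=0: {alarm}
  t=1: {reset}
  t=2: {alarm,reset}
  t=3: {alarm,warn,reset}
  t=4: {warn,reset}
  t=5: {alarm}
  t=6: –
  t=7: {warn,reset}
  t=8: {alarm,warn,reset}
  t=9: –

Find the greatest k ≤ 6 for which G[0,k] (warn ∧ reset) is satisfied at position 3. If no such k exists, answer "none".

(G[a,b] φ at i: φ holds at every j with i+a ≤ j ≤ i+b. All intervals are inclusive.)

(warn ∧ reset) must hold from j=3 onward; find where it first fails.
  j=3: holds
  j=4: holds
  j=5: fails
Holds on [3,4], so largest k = 1.

1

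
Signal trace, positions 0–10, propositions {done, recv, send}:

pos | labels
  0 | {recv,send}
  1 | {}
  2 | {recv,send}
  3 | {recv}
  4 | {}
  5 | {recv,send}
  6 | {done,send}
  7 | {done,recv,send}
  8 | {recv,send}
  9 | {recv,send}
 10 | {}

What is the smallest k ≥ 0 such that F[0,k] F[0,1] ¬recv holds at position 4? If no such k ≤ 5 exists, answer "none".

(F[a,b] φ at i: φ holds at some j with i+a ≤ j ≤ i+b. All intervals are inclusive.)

Scan j = 4,5,… for F[0,1] ¬recv:
  j=4: holds
First hit at j=4, so smallest k = 4-4 = 0.

0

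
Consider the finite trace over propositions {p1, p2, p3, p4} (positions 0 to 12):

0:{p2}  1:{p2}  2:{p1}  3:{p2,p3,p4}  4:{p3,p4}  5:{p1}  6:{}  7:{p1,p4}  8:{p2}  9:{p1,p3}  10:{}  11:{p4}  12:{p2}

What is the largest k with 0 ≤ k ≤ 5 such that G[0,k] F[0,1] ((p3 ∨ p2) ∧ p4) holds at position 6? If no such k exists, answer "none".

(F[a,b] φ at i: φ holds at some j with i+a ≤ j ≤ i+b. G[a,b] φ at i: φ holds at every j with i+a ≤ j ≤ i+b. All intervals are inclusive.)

F[0,1] ((p3 ∨ p2) ∧ p4) must hold from j=6 onward; find where it first fails.
  j=6: fails → no k works.

none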